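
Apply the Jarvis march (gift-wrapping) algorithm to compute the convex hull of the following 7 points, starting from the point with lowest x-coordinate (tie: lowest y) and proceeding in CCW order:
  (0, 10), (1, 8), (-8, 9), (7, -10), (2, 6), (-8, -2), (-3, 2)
Hull (CCW) = [(-8, -2), (7, -10), (2, 6), (0, 10), (-8, 9)]

Jarvis march: at each step, from the current hull vertex p, select the next vertex q as the point such that every other point lies strictly to the left of (or on) the directed line p → q. (Equivalently: for every other point r, the cross product (q − p) × (r − p) ≥ 0.)
Starting point (lowest x, tie lowest y): (-8, -2). Wrap until returning to start. Resulting hull: (-8, -2), (7, -10), (2, 6), (0, 10), (-8, 9).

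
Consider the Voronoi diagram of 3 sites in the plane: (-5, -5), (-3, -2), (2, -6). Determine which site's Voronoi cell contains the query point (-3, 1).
Nearest site = (-3, -2)

The Voronoi cell of site s contains exactly those query points closer to s than to any other site. Compute squared distances from q = (-3, 1) to each site:
  (-3 − -3)² + (-2 − 1)² = 9
  (-5 − -3)² + (-5 − 1)² = 40
  (2 − -3)² + (-6 − 1)² = 74
Minimum is attained by (-3, -2), so q lies in its Voronoi cell.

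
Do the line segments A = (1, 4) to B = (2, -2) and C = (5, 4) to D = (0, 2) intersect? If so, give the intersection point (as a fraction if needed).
Yes; intersection at (5/4, 5/2) (t = 1/4 on AB, s = 3/4 on CD)

Parametrize AB as A + t(B − A) = (1 + 1 t, 4 + -6 t) and CD as C + s(D − C) = (5 + -5 s, 4 + -2 s). Solve the linear system for (t, s). Determinant = 32 ≠ 0, so a unique intersection of the containing lines exists. Solution: t = 1/4, s = 3/4 — both in [0, 1], so the segments cross. Intersection point: (5/4, 5/2).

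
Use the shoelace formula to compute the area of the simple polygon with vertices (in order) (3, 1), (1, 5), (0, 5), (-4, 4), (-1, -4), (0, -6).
Area = 83/2

Shoelace formula: Area = (1/2) |Σ_i (x_i · y_{i+1} − x_{i+1} · y_i)| (indices mod n). Compute each cross term:
  (3)(5) − (1)(1) = 14
  (1)(5) − (0)(5) = 5
  (0)(4) − (-4)(5) = 20
  (-4)(-4) − (-1)(4) = 20
  (-1)(-6) − (0)(-4) = 6
  (0)(1) − (3)(-6) = 18
Sum = 83, so (signed) Area = 83/2 = 83/2, |Area| = 83/2.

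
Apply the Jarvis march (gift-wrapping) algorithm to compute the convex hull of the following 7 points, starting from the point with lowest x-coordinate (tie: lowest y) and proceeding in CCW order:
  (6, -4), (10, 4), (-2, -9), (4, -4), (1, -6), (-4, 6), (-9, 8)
Hull (CCW) = [(-9, 8), (-2, -9), (6, -4), (10, 4)]

Jarvis march: at each step, from the current hull vertex p, select the next vertex q as the point such that every other point lies strictly to the left of (or on) the directed line p → q. (Equivalently: for every other point r, the cross product (q − p) × (r − p) ≥ 0.)
Starting point (lowest x, tie lowest y): (-9, 8). Wrap until returning to start. Resulting hull: (-9, 8), (-2, -9), (6, -4), (10, 4).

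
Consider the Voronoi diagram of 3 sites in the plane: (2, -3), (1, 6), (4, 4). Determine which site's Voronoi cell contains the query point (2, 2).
Nearest site = (4, 4)

The Voronoi cell of site s contains exactly those query points closer to s than to any other site. Compute squared distances from q = (2, 2) to each site:
  (4 − 2)² + (4 − 2)² = 8
  (1 − 2)² + (6 − 2)² = 17
  (2 − 2)² + (-3 − 2)² = 25
Minimum is attained by (4, 4), so q lies in its Voronoi cell.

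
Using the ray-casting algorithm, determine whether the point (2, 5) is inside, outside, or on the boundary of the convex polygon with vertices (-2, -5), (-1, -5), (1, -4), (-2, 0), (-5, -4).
The point (2, 5) lies strictly outside the polygon

Cast a horizontal ray to the right from the query point and count how many polygon edges it crosses (each edge strictly once or zero times, handled with the usual half-open convention). 
Parity of crossings → even ⇒ outside.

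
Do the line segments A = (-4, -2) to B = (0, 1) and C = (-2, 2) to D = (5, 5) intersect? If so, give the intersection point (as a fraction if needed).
No (intersection of containing lines falls outside at least one segment)

Parametrize and solve: t = 22/9, s = 10/9. At least one of these is outside [0, 1], so the segments do not intersect.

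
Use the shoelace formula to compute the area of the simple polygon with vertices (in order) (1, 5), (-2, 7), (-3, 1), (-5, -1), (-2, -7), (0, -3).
Area = 43

Shoelace formula: Area = (1/2) |Σ_i (x_i · y_{i+1} − x_{i+1} · y_i)| (indices mod n). Compute each cross term:
  (1)(7) − (-2)(5) = 17
  (-2)(1) − (-3)(7) = 19
  (-3)(-1) − (-5)(1) = 8
  (-5)(-7) − (-2)(-1) = 33
  (-2)(-3) − (0)(-7) = 6
  (0)(5) − (1)(-3) = 3
Sum = 86, so (signed) Area = 86/2 = 43, |Area| = 43.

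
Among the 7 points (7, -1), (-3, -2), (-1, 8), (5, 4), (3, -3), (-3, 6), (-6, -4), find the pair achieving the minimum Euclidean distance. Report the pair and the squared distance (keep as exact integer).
Pair = ((-1, 8), (-3, 6)); squared distance = 8

Compute all C(7, 2) = 21 pairwise squared distances (x_i − x_j)² + (y_i − y_j)². The minimum is 8, attained by the pair ((-1, 8), (-3, 6)).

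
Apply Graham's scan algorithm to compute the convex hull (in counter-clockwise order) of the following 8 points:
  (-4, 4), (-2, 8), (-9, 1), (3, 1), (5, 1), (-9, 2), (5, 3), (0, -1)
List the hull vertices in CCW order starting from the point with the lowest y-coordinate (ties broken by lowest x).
Hull (CCW) = [(0, -1), (5, 1), (5, 3), (-2, 8), (-9, 2), (-9, 1)]

Graham scan procedure:
  1. Find the pivot p₀ = point with lowest y (tie → lowest x): (0, -1).
  2. Sort the remaining points by polar angle around p₀.
  3. Walk through sorted points, maintaining a stack; pop the top while the last three entries make a non-left turn (cross product ≤ 0).
  4. Final stack is the convex hull in CCW order: (0, -1), (5, 1), (5, 3), (-2, 8), (-9, 2), (-9, 1).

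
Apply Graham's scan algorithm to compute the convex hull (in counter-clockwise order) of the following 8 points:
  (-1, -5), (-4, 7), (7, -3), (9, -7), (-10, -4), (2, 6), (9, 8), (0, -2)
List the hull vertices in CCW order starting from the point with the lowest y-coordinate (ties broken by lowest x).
Hull (CCW) = [(9, -7), (9, 8), (-4, 7), (-10, -4)]

Graham scan procedure:
  1. Find the pivot p₀ = point with lowest y (tie → lowest x): (9, -7).
  2. Sort the remaining points by polar angle around p₀.
  3. Walk through sorted points, maintaining a stack; pop the top while the last three entries make a non-left turn (cross product ≤ 0).
  4. Final stack is the convex hull in CCW order: (9, -7), (9, 8), (-4, 7), (-10, -4).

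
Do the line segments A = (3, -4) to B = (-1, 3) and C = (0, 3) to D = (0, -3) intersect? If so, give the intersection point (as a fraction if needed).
Yes; intersection at (0, 5/4) (t = 3/4 on AB, s = 7/24 on CD)

Parametrize AB as A + t(B − A) = (3 + -4 t, -4 + 7 t) and CD as C + s(D − C) = (0 + 0 s, 3 + -6 s). Solve the linear system for (t, s). Determinant = -24 ≠ 0, so a unique intersection of the containing lines exists. Solution: t = 3/4, s = 7/24 — both in [0, 1], so the segments cross. Intersection point: (0, 5/4).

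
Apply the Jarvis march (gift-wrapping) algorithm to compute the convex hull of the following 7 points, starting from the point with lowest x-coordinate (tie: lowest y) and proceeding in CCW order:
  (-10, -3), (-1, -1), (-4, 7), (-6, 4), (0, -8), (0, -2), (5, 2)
Hull (CCW) = [(-10, -3), (0, -8), (5, 2), (-4, 7), (-6, 4)]

Jarvis march: at each step, from the current hull vertex p, select the next vertex q as the point such that every other point lies strictly to the left of (or on) the directed line p → q. (Equivalently: for every other point r, the cross product (q − p) × (r − p) ≥ 0.)
Starting point (lowest x, tie lowest y): (-10, -3). Wrap until returning to start. Resulting hull: (-10, -3), (0, -8), (5, 2), (-4, 7), (-6, 4).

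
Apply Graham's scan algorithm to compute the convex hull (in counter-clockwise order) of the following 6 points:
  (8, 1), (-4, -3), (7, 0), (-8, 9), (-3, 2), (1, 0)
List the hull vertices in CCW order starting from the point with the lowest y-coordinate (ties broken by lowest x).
Hull (CCW) = [(-4, -3), (7, 0), (8, 1), (-8, 9)]

Graham scan procedure:
  1. Find the pivot p₀ = point with lowest y (tie → lowest x): (-4, -3).
  2. Sort the remaining points by polar angle around p₀.
  3. Walk through sorted points, maintaining a stack; pop the top while the last three entries make a non-left turn (cross product ≤ 0).
  4. Final stack is the convex hull in CCW order: (-4, -3), (7, 0), (8, 1), (-8, 9).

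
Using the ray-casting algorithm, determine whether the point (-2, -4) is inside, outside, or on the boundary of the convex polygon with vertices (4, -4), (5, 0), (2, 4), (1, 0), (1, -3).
The point (-2, -4) lies strictly outside the polygon

Cast a horizontal ray to the right from the query point and count how many polygon edges it crosses (each edge strictly once or zero times, handled with the usual half-open convention). 
Parity of crossings → even ⇒ outside.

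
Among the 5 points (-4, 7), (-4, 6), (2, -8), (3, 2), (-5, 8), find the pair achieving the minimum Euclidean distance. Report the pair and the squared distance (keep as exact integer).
Pair = ((-4, 7), (-4, 6)); squared distance = 1

Compute all C(5, 2) = 10 pairwise squared distances (x_i − x_j)² + (y_i − y_j)². The minimum is 1, attained by the pair ((-4, 7), (-4, 6)).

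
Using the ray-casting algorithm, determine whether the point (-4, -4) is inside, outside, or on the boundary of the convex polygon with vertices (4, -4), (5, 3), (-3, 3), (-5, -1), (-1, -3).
The point (-4, -4) lies strictly outside the polygon

Cast a horizontal ray to the right from the query point and count how many polygon edges it crosses (each edge strictly once or zero times, handled with the usual half-open convention). 
Parity of crossings → even ⇒ outside.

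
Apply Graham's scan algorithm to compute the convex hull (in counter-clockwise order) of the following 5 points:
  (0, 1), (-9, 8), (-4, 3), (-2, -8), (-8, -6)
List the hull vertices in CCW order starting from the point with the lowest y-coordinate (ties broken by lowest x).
Hull (CCW) = [(-2, -8), (0, 1), (-9, 8), (-8, -6)]

Graham scan procedure:
  1. Find the pivot p₀ = point with lowest y (tie → lowest x): (-2, -8).
  2. Sort the remaining points by polar angle around p₀.
  3. Walk through sorted points, maintaining a stack; pop the top while the last three entries make a non-left turn (cross product ≤ 0).
  4. Final stack is the convex hull in CCW order: (-2, -8), (0, 1), (-9, 8), (-8, -6).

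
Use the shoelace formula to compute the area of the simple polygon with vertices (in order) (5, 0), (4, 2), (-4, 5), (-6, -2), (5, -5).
Area = 141/2

Shoelace formula: Area = (1/2) |Σ_i (x_i · y_{i+1} − x_{i+1} · y_i)| (indices mod n). Compute each cross term:
  (5)(2) − (4)(0) = 10
  (4)(5) − (-4)(2) = 28
  (-4)(-2) − (-6)(5) = 38
  (-6)(-5) − (5)(-2) = 40
  (5)(0) − (5)(-5) = 25
Sum = 141, so (signed) Area = 141/2 = 141/2, |Area| = 141/2.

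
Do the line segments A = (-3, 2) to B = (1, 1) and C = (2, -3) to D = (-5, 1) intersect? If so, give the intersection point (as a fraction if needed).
No (intersection of containing lines falls outside at least one segment)

Parametrize and solve: t = -5/3, s = 5/3. At least one of these is outside [0, 1], so the segments do not intersect.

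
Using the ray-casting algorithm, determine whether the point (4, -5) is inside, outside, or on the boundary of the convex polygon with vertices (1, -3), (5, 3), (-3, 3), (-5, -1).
The point (4, -5) lies strictly outside the polygon

Cast a horizontal ray to the right from the query point and count how many polygon edges it crosses (each edge strictly once or zero times, handled with the usual half-open convention). 
Parity of crossings → even ⇒ outside.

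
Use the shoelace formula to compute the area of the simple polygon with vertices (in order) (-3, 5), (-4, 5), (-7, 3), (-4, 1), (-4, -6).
Area = 23/2

Shoelace formula: Area = (1/2) |Σ_i (x_i · y_{i+1} − x_{i+1} · y_i)| (indices mod n). Compute each cross term:
  (-3)(5) − (-4)(5) = 5
  (-4)(3) − (-7)(5) = 23
  (-7)(1) − (-4)(3) = 5
  (-4)(-6) − (-4)(1) = 28
  (-4)(5) − (-3)(-6) = -38
Sum = 23, so (signed) Area = 23/2 = 23/2, |Area| = 23/2.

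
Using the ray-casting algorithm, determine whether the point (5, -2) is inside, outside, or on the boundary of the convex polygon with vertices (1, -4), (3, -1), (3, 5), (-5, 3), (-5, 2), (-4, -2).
The point (5, -2) lies strictly outside the polygon

Cast a horizontal ray to the right from the query point and count how many polygon edges it crosses (each edge strictly once or zero times, handled with the usual half-open convention). 
Parity of crossings → even ⇒ outside.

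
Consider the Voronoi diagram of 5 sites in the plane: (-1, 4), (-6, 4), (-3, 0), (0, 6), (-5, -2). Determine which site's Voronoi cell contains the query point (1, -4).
Nearest site = (-3, 0)

The Voronoi cell of site s contains exactly those query points closer to s than to any other site. Compute squared distances from q = (1, -4) to each site:
  (-3 − 1)² + (0 − -4)² = 32
  (-5 − 1)² + (-2 − -4)² = 40
  (-1 − 1)² + (4 − -4)² = 68
  (0 − 1)² + (6 − -4)² = 101
  (-6 − 1)² + (4 − -4)² = 113
Minimum is attained by (-3, 0), so q lies in its Voronoi cell.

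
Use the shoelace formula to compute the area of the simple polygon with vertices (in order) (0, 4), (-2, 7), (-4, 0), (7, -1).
Area = 34

Shoelace formula: Area = (1/2) |Σ_i (x_i · y_{i+1} − x_{i+1} · y_i)| (indices mod n). Compute each cross term:
  (0)(7) − (-2)(4) = 8
  (-2)(0) − (-4)(7) = 28
  (-4)(-1) − (7)(0) = 4
  (7)(4) − (0)(-1) = 28
Sum = 68, so (signed) Area = 68/2 = 34, |Area| = 34.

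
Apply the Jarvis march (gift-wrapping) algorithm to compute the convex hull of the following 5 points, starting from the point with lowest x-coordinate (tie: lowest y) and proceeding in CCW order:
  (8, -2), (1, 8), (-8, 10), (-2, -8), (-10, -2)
Hull (CCW) = [(-10, -2), (-2, -8), (8, -2), (1, 8), (-8, 10)]

Jarvis march: at each step, from the current hull vertex p, select the next vertex q as the point such that every other point lies strictly to the left of (or on) the directed line p → q. (Equivalently: for every other point r, the cross product (q − p) × (r − p) ≥ 0.)
Starting point (lowest x, tie lowest y): (-10, -2). Wrap until returning to start. Resulting hull: (-10, -2), (-2, -8), (8, -2), (1, 8), (-8, 10).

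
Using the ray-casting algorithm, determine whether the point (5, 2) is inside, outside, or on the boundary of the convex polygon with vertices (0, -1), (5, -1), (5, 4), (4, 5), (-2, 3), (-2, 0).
The point (5, 2) lies on the polygon boundary

Boundary check: the query satisfies the collinearity and bounding-box conditions for some polygon edge, so it lies exactly on the boundary.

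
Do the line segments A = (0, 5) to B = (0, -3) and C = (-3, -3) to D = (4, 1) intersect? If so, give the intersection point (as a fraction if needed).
Yes; intersection at (0, -9/7) (t = 11/14 on AB, s = 3/7 on CD)

Parametrize AB as A + t(B − A) = (0 + 0 t, 5 + -8 t) and CD as C + s(D − C) = (-3 + 7 s, -3 + 4 s). Solve the linear system for (t, s). Determinant = -56 ≠ 0, so a unique intersection of the containing lines exists. Solution: t = 11/14, s = 3/7 — both in [0, 1], so the segments cross. Intersection point: (0, -9/7).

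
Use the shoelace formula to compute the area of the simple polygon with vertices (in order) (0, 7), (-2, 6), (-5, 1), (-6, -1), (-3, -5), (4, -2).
Area = 67

Shoelace formula: Area = (1/2) |Σ_i (x_i · y_{i+1} − x_{i+1} · y_i)| (indices mod n). Compute each cross term:
  (0)(6) − (-2)(7) = 14
  (-2)(1) − (-5)(6) = 28
  (-5)(-1) − (-6)(1) = 11
  (-6)(-5) − (-3)(-1) = 27
  (-3)(-2) − (4)(-5) = 26
  (4)(7) − (0)(-2) = 28
Sum = 134, so (signed) Area = 134/2 = 67, |Area| = 67.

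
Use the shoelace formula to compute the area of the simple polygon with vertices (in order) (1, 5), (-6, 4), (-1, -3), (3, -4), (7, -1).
Area = 65

Shoelace formula: Area = (1/2) |Σ_i (x_i · y_{i+1} − x_{i+1} · y_i)| (indices mod n). Compute each cross term:
  (1)(4) − (-6)(5) = 34
  (-6)(-3) − (-1)(4) = 22
  (-1)(-4) − (3)(-3) = 13
  (3)(-1) − (7)(-4) = 25
  (7)(5) − (1)(-1) = 36
Sum = 130, so (signed) Area = 130/2 = 65, |Area| = 65.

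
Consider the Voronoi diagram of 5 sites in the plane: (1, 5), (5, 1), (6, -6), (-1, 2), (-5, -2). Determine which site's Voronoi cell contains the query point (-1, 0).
Nearest site = (-1, 2)

The Voronoi cell of site s contains exactly those query points closer to s than to any other site. Compute squared distances from q = (-1, 0) to each site:
  (-1 − -1)² + (2 − 0)² = 4
  (-5 − -1)² + (-2 − 0)² = 20
  (1 − -1)² + (5 − 0)² = 29
  (5 − -1)² + (1 − 0)² = 37
  (6 − -1)² + (-6 − 0)² = 85
Minimum is attained by (-1, 2), so q lies in its Voronoi cell.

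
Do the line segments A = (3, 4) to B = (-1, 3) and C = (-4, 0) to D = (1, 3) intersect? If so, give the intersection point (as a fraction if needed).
No (intersection of containing lines falls outside at least one segment)

Parametrize and solve: t = 1/7, s = 9/7. At least one of these is outside [0, 1], so the segments do not intersect.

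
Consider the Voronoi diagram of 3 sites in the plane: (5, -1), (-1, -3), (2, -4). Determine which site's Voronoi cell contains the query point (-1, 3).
Nearest site = (-1, -3)

The Voronoi cell of site s contains exactly those query points closer to s than to any other site. Compute squared distances from q = (-1, 3) to each site:
  (-1 − -1)² + (-3 − 3)² = 36
  (5 − -1)² + (-1 − 3)² = 52
  (2 − -1)² + (-4 − 3)² = 58
Minimum is attained by (-1, -3), so q lies in its Voronoi cell.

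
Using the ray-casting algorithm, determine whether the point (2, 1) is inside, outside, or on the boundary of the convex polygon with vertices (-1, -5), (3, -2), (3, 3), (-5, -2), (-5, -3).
The point (2, 1) lies strictly inside the polygon

Cast a horizontal ray to the right from the query point and count how many polygon edges it crosses (each edge strictly once or zero times, handled with the usual half-open convention). 
Parity of crossings → odd ⇒ inside.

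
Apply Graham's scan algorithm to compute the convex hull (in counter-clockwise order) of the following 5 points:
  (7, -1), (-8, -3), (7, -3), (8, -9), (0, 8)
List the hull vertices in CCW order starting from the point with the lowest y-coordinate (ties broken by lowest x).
Hull (CCW) = [(8, -9), (7, -1), (0, 8), (-8, -3)]

Graham scan procedure:
  1. Find the pivot p₀ = point with lowest y (tie → lowest x): (8, -9).
  2. Sort the remaining points by polar angle around p₀.
  3. Walk through sorted points, maintaining a stack; pop the top while the last three entries make a non-left turn (cross product ≤ 0).
  4. Final stack is the convex hull in CCW order: (8, -9), (7, -1), (0, 8), (-8, -3).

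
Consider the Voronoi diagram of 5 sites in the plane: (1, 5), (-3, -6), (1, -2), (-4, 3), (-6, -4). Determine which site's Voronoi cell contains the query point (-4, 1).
Nearest site = (-4, 3)

The Voronoi cell of site s contains exactly those query points closer to s than to any other site. Compute squared distances from q = (-4, 1) to each site:
  (-4 − -4)² + (3 − 1)² = 4
  (-6 − -4)² + (-4 − 1)² = 29
  (1 − -4)² + (-2 − 1)² = 34
  (1 − -4)² + (5 − 1)² = 41
  (-3 − -4)² + (-6 − 1)² = 50
Minimum is attained by (-4, 3), so q lies in its Voronoi cell.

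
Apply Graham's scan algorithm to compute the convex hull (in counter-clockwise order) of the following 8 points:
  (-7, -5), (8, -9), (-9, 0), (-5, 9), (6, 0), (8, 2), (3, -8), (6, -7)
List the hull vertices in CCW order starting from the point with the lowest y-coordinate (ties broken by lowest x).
Hull (CCW) = [(8, -9), (8, 2), (-5, 9), (-9, 0), (-7, -5), (3, -8)]

Graham scan procedure:
  1. Find the pivot p₀ = point with lowest y (tie → lowest x): (8, -9).
  2. Sort the remaining points by polar angle around p₀.
  3. Walk through sorted points, maintaining a stack; pop the top while the last three entries make a non-left turn (cross product ≤ 0).
  4. Final stack is the convex hull in CCW order: (8, -9), (8, 2), (-5, 9), (-9, 0), (-7, -5), (3, -8).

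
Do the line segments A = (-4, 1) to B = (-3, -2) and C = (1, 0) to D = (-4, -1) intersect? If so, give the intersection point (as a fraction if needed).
Yes; intersection at (-27/8, -7/8) (t = 5/8 on AB, s = 7/8 on CD)

Parametrize AB as A + t(B − A) = (-4 + 1 t, 1 + -3 t) and CD as C + s(D − C) = (1 + -5 s, 0 + -1 s). Solve the linear system for (t, s). Determinant = 16 ≠ 0, so a unique intersection of the containing lines exists. Solution: t = 5/8, s = 7/8 — both in [0, 1], so the segments cross. Intersection point: (-27/8, -7/8).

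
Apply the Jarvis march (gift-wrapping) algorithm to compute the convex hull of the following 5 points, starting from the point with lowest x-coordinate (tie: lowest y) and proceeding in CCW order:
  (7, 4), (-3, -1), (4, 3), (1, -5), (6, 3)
Hull (CCW) = [(-3, -1), (1, -5), (7, 4), (4, 3)]

Jarvis march: at each step, from the current hull vertex p, select the next vertex q as the point such that every other point lies strictly to the left of (or on) the directed line p → q. (Equivalently: for every other point r, the cross product (q − p) × (r − p) ≥ 0.)
Starting point (lowest x, tie lowest y): (-3, -1). Wrap until returning to start. Resulting hull: (-3, -1), (1, -5), (7, 4), (4, 3).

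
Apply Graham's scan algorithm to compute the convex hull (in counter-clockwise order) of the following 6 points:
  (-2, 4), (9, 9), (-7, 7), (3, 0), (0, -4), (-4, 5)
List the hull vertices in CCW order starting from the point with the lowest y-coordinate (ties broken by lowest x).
Hull (CCW) = [(0, -4), (3, 0), (9, 9), (-7, 7)]

Graham scan procedure:
  1. Find the pivot p₀ = point with lowest y (tie → lowest x): (0, -4).
  2. Sort the remaining points by polar angle around p₀.
  3. Walk through sorted points, maintaining a stack; pop the top while the last three entries make a non-left turn (cross product ≤ 0).
  4. Final stack is the convex hull in CCW order: (0, -4), (3, 0), (9, 9), (-7, 7).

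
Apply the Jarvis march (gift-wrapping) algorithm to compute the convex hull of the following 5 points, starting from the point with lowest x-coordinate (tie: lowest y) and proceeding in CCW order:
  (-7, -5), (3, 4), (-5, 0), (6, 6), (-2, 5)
Hull (CCW) = [(-7, -5), (6, 6), (-2, 5), (-5, 0)]

Jarvis march: at each step, from the current hull vertex p, select the next vertex q as the point such that every other point lies strictly to the left of (or on) the directed line p → q. (Equivalently: for every other point r, the cross product (q − p) × (r − p) ≥ 0.)
Starting point (lowest x, tie lowest y): (-7, -5). Wrap until returning to start. Resulting hull: (-7, -5), (6, 6), (-2, 5), (-5, 0).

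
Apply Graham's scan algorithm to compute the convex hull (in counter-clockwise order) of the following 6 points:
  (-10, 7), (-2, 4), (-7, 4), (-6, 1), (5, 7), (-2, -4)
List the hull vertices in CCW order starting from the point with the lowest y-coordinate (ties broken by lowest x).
Hull (CCW) = [(-2, -4), (5, 7), (-10, 7), (-6, 1)]

Graham scan procedure:
  1. Find the pivot p₀ = point with lowest y (tie → lowest x): (-2, -4).
  2. Sort the remaining points by polar angle around p₀.
  3. Walk through sorted points, maintaining a stack; pop the top while the last three entries make a non-left turn (cross product ≤ 0).
  4. Final stack is the convex hull in CCW order: (-2, -4), (5, 7), (-10, 7), (-6, 1).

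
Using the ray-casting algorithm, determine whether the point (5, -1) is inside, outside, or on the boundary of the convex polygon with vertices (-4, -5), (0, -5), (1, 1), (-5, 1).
The point (5, -1) lies strictly outside the polygon

Cast a horizontal ray to the right from the query point and count how many polygon edges it crosses (each edge strictly once or zero times, handled with the usual half-open convention). 
Parity of crossings → even ⇒ outside.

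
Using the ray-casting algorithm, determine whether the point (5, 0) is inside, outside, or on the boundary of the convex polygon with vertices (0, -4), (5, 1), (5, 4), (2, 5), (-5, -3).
The point (5, 0) lies strictly outside the polygon

Cast a horizontal ray to the right from the query point and count how many polygon edges it crosses (each edge strictly once or zero times, handled with the usual half-open convention). 
Parity of crossings → even ⇒ outside.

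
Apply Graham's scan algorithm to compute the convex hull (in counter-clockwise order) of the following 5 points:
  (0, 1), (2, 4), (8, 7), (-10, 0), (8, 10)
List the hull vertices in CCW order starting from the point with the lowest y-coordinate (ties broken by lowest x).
Hull (CCW) = [(-10, 0), (0, 1), (8, 7), (8, 10)]

Graham scan procedure:
  1. Find the pivot p₀ = point with lowest y (tie → lowest x): (-10, 0).
  2. Sort the remaining points by polar angle around p₀.
  3. Walk through sorted points, maintaining a stack; pop the top while the last three entries make a non-left turn (cross product ≤ 0).
  4. Final stack is the convex hull in CCW order: (-10, 0), (0, 1), (8, 7), (8, 10).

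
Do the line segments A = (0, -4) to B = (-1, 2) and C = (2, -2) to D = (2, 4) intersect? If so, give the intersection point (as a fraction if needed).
No (intersection of containing lines falls outside at least one segment)

Parametrize and solve: t = -2, s = -7/3. At least one of these is outside [0, 1], so the segments do not intersect.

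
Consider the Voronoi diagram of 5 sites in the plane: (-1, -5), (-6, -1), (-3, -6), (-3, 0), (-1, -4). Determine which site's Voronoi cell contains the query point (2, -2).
Nearest site = (-1, -4)

The Voronoi cell of site s contains exactly those query points closer to s than to any other site. Compute squared distances from q = (2, -2) to each site:
  (-1 − 2)² + (-4 − -2)² = 13
  (-1 − 2)² + (-5 − -2)² = 18
  (-3 − 2)² + (0 − -2)² = 29
  (-3 − 2)² + (-6 − -2)² = 41
  (-6 − 2)² + (-1 − -2)² = 65
Minimum is attained by (-1, -4), so q lies in its Voronoi cell.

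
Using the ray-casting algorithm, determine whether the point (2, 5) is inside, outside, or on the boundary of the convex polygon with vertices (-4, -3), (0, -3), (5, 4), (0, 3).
The point (2, 5) lies strictly outside the polygon

Cast a horizontal ray to the right from the query point and count how many polygon edges it crosses (each edge strictly once or zero times, handled with the usual half-open convention). 
Parity of crossings → even ⇒ outside.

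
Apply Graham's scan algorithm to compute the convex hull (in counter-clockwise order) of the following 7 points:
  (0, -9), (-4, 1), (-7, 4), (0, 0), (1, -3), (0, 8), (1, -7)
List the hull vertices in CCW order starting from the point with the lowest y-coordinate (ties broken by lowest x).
Hull (CCW) = [(0, -9), (1, -7), (1, -3), (0, 8), (-7, 4)]

Graham scan procedure:
  1. Find the pivot p₀ = point with lowest y (tie → lowest x): (0, -9).
  2. Sort the remaining points by polar angle around p₀.
  3. Walk through sorted points, maintaining a stack; pop the top while the last three entries make a non-left turn (cross product ≤ 0).
  4. Final stack is the convex hull in CCW order: (0, -9), (1, -7), (1, -3), (0, 8), (-7, 4).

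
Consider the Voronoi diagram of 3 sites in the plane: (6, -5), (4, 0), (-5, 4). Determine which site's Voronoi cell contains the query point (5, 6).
Nearest site = (4, 0)

The Voronoi cell of site s contains exactly those query points closer to s than to any other site. Compute squared distances from q = (5, 6) to each site:
  (4 − 5)² + (0 − 6)² = 37
  (-5 − 5)² + (4 − 6)² = 104
  (6 − 5)² + (-5 − 6)² = 122
Minimum is attained by (4, 0), so q lies in its Voronoi cell.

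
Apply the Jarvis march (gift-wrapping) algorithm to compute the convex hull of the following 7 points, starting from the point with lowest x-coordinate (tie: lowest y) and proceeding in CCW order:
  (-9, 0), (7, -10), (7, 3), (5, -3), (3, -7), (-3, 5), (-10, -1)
Hull (CCW) = [(-10, -1), (7, -10), (7, 3), (-3, 5), (-9, 0)]

Jarvis march: at each step, from the current hull vertex p, select the next vertex q as the point such that every other point lies strictly to the left of (or on) the directed line p → q. (Equivalently: for every other point r, the cross product (q − p) × (r − p) ≥ 0.)
Starting point (lowest x, tie lowest y): (-10, -1). Wrap until returning to start. Resulting hull: (-10, -1), (7, -10), (7, 3), (-3, 5), (-9, 0).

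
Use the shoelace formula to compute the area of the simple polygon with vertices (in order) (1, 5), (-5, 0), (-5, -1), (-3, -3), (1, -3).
Area = 31

Shoelace formula: Area = (1/2) |Σ_i (x_i · y_{i+1} − x_{i+1} · y_i)| (indices mod n). Compute each cross term:
  (1)(0) − (-5)(5) = 25
  (-5)(-1) − (-5)(0) = 5
  (-5)(-3) − (-3)(-1) = 12
  (-3)(-3) − (1)(-3) = 12
  (1)(5) − (1)(-3) = 8
Sum = 62, so (signed) Area = 62/2 = 31, |Area| = 31.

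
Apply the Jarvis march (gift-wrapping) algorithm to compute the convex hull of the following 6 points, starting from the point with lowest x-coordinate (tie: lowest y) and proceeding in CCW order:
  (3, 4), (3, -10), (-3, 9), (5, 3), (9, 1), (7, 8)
Hull (CCW) = [(-3, 9), (3, -10), (9, 1), (7, 8)]

Jarvis march: at each step, from the current hull vertex p, select the next vertex q as the point such that every other point lies strictly to the left of (or on) the directed line p → q. (Equivalently: for every other point r, the cross product (q − p) × (r − p) ≥ 0.)
Starting point (lowest x, tie lowest y): (-3, 9). Wrap until returning to start. Resulting hull: (-3, 9), (3, -10), (9, 1), (7, 8).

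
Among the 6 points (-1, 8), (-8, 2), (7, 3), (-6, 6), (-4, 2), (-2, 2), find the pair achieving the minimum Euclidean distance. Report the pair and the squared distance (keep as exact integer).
Pair = ((-4, 2), (-2, 2)); squared distance = 4

Compute all C(6, 2) = 15 pairwise squared distances (x_i − x_j)² + (y_i − y_j)². The minimum is 4, attained by the pair ((-4, 2), (-2, 2)).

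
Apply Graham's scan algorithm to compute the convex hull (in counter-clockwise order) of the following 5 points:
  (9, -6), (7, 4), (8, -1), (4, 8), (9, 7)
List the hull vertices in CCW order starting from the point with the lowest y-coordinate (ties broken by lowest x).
Hull (CCW) = [(9, -6), (9, 7), (4, 8)]

Graham scan procedure:
  1. Find the pivot p₀ = point with lowest y (tie → lowest x): (9, -6).
  2. Sort the remaining points by polar angle around p₀.
  3. Walk through sorted points, maintaining a stack; pop the top while the last three entries make a non-left turn (cross product ≤ 0).
  4. Final stack is the convex hull in CCW order: (9, -6), (9, 7), (4, 8).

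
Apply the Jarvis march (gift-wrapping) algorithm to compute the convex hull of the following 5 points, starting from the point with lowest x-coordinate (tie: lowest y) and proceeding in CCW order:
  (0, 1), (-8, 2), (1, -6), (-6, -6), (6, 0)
Hull (CCW) = [(-8, 2), (-6, -6), (1, -6), (6, 0), (0, 1)]

Jarvis march: at each step, from the current hull vertex p, select the next vertex q as the point such that every other point lies strictly to the left of (or on) the directed line p → q. (Equivalently: for every other point r, the cross product (q − p) × (r − p) ≥ 0.)
Starting point (lowest x, tie lowest y): (-8, 2). Wrap until returning to start. Resulting hull: (-8, 2), (-6, -6), (1, -6), (6, 0), (0, 1).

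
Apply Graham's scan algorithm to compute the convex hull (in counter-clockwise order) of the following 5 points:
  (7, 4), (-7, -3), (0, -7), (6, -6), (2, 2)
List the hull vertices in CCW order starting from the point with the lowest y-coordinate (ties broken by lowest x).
Hull (CCW) = [(0, -7), (6, -6), (7, 4), (2, 2), (-7, -3)]

Graham scan procedure:
  1. Find the pivot p₀ = point with lowest y (tie → lowest x): (0, -7).
  2. Sort the remaining points by polar angle around p₀.
  3. Walk through sorted points, maintaining a stack; pop the top while the last three entries make a non-left turn (cross product ≤ 0).
  4. Final stack is the convex hull in CCW order: (0, -7), (6, -6), (7, 4), (2, 2), (-7, -3).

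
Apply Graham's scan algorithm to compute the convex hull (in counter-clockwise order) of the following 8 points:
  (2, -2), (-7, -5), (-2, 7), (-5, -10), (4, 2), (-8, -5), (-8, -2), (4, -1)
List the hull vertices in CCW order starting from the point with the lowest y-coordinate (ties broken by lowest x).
Hull (CCW) = [(-5, -10), (4, -1), (4, 2), (-2, 7), (-8, -2), (-8, -5)]

Graham scan procedure:
  1. Find the pivot p₀ = point with lowest y (tie → lowest x): (-5, -10).
  2. Sort the remaining points by polar angle around p₀.
  3. Walk through sorted points, maintaining a stack; pop the top while the last three entries make a non-left turn (cross product ≤ 0).
  4. Final stack is the convex hull in CCW order: (-5, -10), (4, -1), (4, 2), (-2, 7), (-8, -2), (-8, -5).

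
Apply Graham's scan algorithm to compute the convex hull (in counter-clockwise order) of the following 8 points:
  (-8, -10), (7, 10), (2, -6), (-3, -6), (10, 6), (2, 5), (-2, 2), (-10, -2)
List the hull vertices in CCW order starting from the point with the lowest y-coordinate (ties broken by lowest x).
Hull (CCW) = [(-8, -10), (2, -6), (10, 6), (7, 10), (-10, -2)]

Graham scan procedure:
  1. Find the pivot p₀ = point with lowest y (tie → lowest x): (-8, -10).
  2. Sort the remaining points by polar angle around p₀.
  3. Walk through sorted points, maintaining a stack; pop the top while the last three entries make a non-left turn (cross product ≤ 0).
  4. Final stack is the convex hull in CCW order: (-8, -10), (2, -6), (10, 6), (7, 10), (-10, -2).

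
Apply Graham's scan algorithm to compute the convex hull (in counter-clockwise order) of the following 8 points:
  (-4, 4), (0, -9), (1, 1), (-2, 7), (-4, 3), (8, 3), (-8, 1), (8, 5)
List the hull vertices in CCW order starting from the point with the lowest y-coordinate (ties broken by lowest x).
Hull (CCW) = [(0, -9), (8, 3), (8, 5), (-2, 7), (-8, 1)]

Graham scan procedure:
  1. Find the pivot p₀ = point with lowest y (tie → lowest x): (0, -9).
  2. Sort the remaining points by polar angle around p₀.
  3. Walk through sorted points, maintaining a stack; pop the top while the last three entries make a non-left turn (cross product ≤ 0).
  4. Final stack is the convex hull in CCW order: (0, -9), (8, 3), (8, 5), (-2, 7), (-8, 1).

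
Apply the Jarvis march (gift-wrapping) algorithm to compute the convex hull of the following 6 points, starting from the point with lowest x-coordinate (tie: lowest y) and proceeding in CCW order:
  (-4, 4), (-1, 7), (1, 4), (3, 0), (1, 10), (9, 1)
Hull (CCW) = [(-4, 4), (3, 0), (9, 1), (1, 10)]

Jarvis march: at each step, from the current hull vertex p, select the next vertex q as the point such that every other point lies strictly to the left of (or on) the directed line p → q. (Equivalently: for every other point r, the cross product (q − p) × (r − p) ≥ 0.)
Starting point (lowest x, tie lowest y): (-4, 4). Wrap until returning to start. Resulting hull: (-4, 4), (3, 0), (9, 1), (1, 10).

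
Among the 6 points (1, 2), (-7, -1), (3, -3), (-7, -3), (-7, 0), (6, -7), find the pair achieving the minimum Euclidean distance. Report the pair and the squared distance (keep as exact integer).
Pair = ((-7, -1), (-7, 0)); squared distance = 1

Compute all C(6, 2) = 15 pairwise squared distances (x_i − x_j)² + (y_i − y_j)². The minimum is 1, attained by the pair ((-7, -1), (-7, 0)).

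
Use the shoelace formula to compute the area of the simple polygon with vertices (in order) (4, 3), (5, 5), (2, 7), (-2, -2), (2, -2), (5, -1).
Area = 75/2

Shoelace formula: Area = (1/2) |Σ_i (x_i · y_{i+1} − x_{i+1} · y_i)| (indices mod n). Compute each cross term:
  (4)(5) − (5)(3) = 5
  (5)(7) − (2)(5) = 25
  (2)(-2) − (-2)(7) = 10
  (-2)(-2) − (2)(-2) = 8
  (2)(-1) − (5)(-2) = 8
  (5)(3) − (4)(-1) = 19
Sum = 75, so (signed) Area = 75/2 = 75/2, |Area| = 75/2.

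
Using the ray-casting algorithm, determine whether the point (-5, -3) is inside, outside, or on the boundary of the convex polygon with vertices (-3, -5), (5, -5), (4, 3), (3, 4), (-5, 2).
The point (-5, -3) lies strictly outside the polygon

Cast a horizontal ray to the right from the query point and count how many polygon edges it crosses (each edge strictly once or zero times, handled with the usual half-open convention). 
Parity of crossings → even ⇒ outside.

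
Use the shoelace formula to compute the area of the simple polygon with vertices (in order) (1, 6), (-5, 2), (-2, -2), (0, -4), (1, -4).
Area = 34

Shoelace formula: Area = (1/2) |Σ_i (x_i · y_{i+1} − x_{i+1} · y_i)| (indices mod n). Compute each cross term:
  (1)(2) − (-5)(6) = 32
  (-5)(-2) − (-2)(2) = 14
  (-2)(-4) − (0)(-2) = 8
  (0)(-4) − (1)(-4) = 4
  (1)(6) − (1)(-4) = 10
Sum = 68, so (signed) Area = 68/2 = 34, |Area| = 34.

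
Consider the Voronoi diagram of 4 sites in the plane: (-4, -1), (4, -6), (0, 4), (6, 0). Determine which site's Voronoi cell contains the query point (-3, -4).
Nearest site = (-4, -1)

The Voronoi cell of site s contains exactly those query points closer to s than to any other site. Compute squared distances from q = (-3, -4) to each site:
  (-4 − -3)² + (-1 − -4)² = 10
  (4 − -3)² + (-6 − -4)² = 53
  (0 − -3)² + (4 − -4)² = 73
  (6 − -3)² + (0 − -4)² = 97
Minimum is attained by (-4, -1), so q lies in its Voronoi cell.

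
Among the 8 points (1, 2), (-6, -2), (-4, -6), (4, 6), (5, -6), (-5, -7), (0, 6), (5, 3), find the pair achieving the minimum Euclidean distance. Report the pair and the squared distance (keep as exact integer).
Pair = ((-4, -6), (-5, -7)); squared distance = 2

Compute all C(8, 2) = 28 pairwise squared distances (x_i − x_j)² + (y_i − y_j)². The minimum is 2, attained by the pair ((-4, -6), (-5, -7)).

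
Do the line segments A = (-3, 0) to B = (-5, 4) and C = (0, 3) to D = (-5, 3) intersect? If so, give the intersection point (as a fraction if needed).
Yes; intersection at (-9/2, 3) (t = 3/4 on AB, s = 9/10 on CD)

Parametrize AB as A + t(B − A) = (-3 + -2 t, 0 + 4 t) and CD as C + s(D − C) = (0 + -5 s, 3 + 0 s). Solve the linear system for (t, s). Determinant = -20 ≠ 0, so a unique intersection of the containing lines exists. Solution: t = 3/4, s = 9/10 — both in [0, 1], so the segments cross. Intersection point: (-9/2, 3).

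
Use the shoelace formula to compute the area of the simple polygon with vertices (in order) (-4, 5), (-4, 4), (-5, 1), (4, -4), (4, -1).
Area = 32

Shoelace formula: Area = (1/2) |Σ_i (x_i · y_{i+1} − x_{i+1} · y_i)| (indices mod n). Compute each cross term:
  (-4)(4) − (-4)(5) = 4
  (-4)(1) − (-5)(4) = 16
  (-5)(-4) − (4)(1) = 16
  (4)(-1) − (4)(-4) = 12
  (4)(5) − (-4)(-1) = 16
Sum = 64, so (signed) Area = 64/2 = 32, |Area| = 32.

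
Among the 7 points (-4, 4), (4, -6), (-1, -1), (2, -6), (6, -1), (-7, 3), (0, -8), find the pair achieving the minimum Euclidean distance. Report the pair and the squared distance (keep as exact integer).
Pair = ((4, -6), (2, -6)); squared distance = 4

Compute all C(7, 2) = 21 pairwise squared distances (x_i − x_j)² + (y_i − y_j)². The minimum is 4, attained by the pair ((4, -6), (2, -6)).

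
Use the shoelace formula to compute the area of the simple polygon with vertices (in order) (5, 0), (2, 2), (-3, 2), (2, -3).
Area = 20

Shoelace formula: Area = (1/2) |Σ_i (x_i · y_{i+1} − x_{i+1} · y_i)| (indices mod n). Compute each cross term:
  (5)(2) − (2)(0) = 10
  (2)(2) − (-3)(2) = 10
  (-3)(-3) − (2)(2) = 5
  (2)(0) − (5)(-3) = 15
Sum = 40, so (signed) Area = 40/2 = 20, |Area| = 20.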